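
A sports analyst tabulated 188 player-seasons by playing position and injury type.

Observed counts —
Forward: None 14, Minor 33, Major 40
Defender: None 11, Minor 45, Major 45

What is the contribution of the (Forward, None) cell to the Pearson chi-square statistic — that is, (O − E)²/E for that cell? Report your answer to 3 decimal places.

Row total (Forward) = 87; column total (None) = 25; N = 188.
Expected count E = 87 × 25 / 188 = 11.56915.
Contribution = (O − E)²/E = (14 − 11.56915)² / 11.56915 = 0.511.

0.511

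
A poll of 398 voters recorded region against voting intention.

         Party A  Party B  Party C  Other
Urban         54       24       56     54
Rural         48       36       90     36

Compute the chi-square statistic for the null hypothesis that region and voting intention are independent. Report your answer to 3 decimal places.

Row totals: 188, 210. Column totals: 102, 60, 146, 90. Grand total N = 398.
Expected counts (row total × column total / N):
  Urban, Party A: 188×102/398 = 48.1809
  Urban, Party B: 188×60/398 = 28.3417
  Urban, Party C: 188×146/398 = 68.9648
  Urban, Other: 188×90/398 = 42.5126
  Rural, Party A: 210×102/398 = 53.8191
  Rural, Party B: 210×60/398 = 31.6583
  Rural, Party C: 210×146/398 = 77.0352
  Rural, Other: 210×90/398 = 47.4874
Contributions (O − E)²/E:
  (54 − 48.1809)²/48.1809 = 0.7028
  (24 − 28.3417)²/28.3417 = 0.6651
  (56 − 68.9648)²/68.9648 = 2.4373
  (54 − 42.5126)²/42.5126 = 3.1040
  (48 − 53.8191)²/53.8191 = 0.6292
  (36 − 31.6583)²/31.6583 = 0.5954
  (90 − 77.0352)²/77.0352 = 2.1819
  (36 − 47.4874)²/47.4874 = 2.7788
χ² = 0.7028 + 0.6651 + 2.4373 + 3.1040 + 0.6292 + 0.5954 + 2.1819 + 2.7788 = 13.095

13.095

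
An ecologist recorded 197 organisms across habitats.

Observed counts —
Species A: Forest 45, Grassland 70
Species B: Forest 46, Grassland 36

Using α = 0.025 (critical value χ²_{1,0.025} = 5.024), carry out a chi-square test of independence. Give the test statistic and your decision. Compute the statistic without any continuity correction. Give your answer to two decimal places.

Row totals: 115, 82. Column totals: 91, 106. Grand total N = 197.
Expected counts (row total × column total / N):
  Species A, Forest: 115×91/197 = 53.122
  Species A, Grassland: 115×106/197 = 61.878
  Species B, Forest: 82×91/197 = 37.878
  Species B, Grassland: 82×106/197 = 44.122
Contributions (O − E)²/E:
  (45 − 53.122)²/53.122 = 1.2418
  (70 − 61.878)²/61.878 = 1.0661
  (46 − 37.878)²/37.878 = 1.7416
  (36 − 44.122)²/44.122 = 1.4951
χ² = 1.2418 + 1.0661 + 1.7416 + 1.4951 = 5.54
df = (2−1)(2−1) = 1. Since 5.54 > 5.024, reject the null hypothesis of independence at α = 0.025.

5.54; reject H₀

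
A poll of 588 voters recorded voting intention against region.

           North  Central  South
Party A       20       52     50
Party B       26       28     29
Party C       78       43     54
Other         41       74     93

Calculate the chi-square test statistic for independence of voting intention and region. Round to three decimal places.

Row totals: 122, 83, 175, 208. Column totals: 165, 197, 226. Grand total N = 588.
Expected counts (row total × column total / N):
  Party A, North: 122×165/588 = 34.23469
  Party A, Central: 122×197/588 = 40.87415
  Party A, South: 122×226/588 = 46.89116
  Party B, North: 83×165/588 = 23.29082
  Party B, Central: 83×197/588 = 27.80782
  Party B, South: 83×226/588 = 31.90136
  Party C, North: 175×165/588 = 49.10714
  Party C, Central: 175×197/588 = 58.63095
  Party C, South: 175×226/588 = 67.26190
  Other, North: 208×165/588 = 58.36735
  Other, Central: 208×197/588 = 69.68707
  Other, South: 208×226/588 = 79.94558
Contributions (O − E)²/E:
  (20 − 34.23469)²/34.23469 = 5.9187
  (52 − 40.87415)²/40.87415 = 3.0284
  (50 − 46.89116)²/46.89116 = 0.2061
  (26 − 23.29082)²/23.29082 = 0.3151
  (28 − 27.80782)²/27.80782 = 0.0013
  (29 − 31.90136)²/31.90136 = 0.2639
  (78 − 49.10714)²/49.10714 = 16.9995
  (43 − 58.63095)²/58.63095 = 4.1672
  (54 − 67.26190)²/67.26190 = 2.6148
  (41 − 58.36735)²/58.36735 = 5.1677
  (74 − 69.68707)²/69.68707 = 0.2669
  (93 − 79.94558)²/79.94558 = 2.1317
χ² = 5.9187 + 3.0284 + 0.2061 + 0.3151 + 0.0013 + 0.2639 + 16.9995 + 4.1672 + 2.6148 + 5.1677 + 0.2669 + 2.1317 = 41.081

41.081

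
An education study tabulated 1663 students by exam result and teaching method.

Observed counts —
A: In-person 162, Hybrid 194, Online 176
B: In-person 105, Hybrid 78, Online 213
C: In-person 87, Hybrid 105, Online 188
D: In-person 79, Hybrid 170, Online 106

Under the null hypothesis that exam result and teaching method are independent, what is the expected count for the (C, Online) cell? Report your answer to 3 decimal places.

156.067

Row total (C) = 380; column total (Online) = 683; grand total N = 1663.
Expected count = (row total × column total) / N = 380 × 683 / 1663 = 156.067.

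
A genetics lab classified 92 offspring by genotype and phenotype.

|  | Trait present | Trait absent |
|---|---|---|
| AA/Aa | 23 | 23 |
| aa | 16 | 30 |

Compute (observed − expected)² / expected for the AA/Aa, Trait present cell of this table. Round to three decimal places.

Row total (AA/Aa) = 46; column total (Trait present) = 39; N = 92.
Expected count E = 46 × 39 / 92 = 19.5000.
Contribution = (O − E)²/E = (23 − 19.5000)² / 19.5000 = 0.628.

0.628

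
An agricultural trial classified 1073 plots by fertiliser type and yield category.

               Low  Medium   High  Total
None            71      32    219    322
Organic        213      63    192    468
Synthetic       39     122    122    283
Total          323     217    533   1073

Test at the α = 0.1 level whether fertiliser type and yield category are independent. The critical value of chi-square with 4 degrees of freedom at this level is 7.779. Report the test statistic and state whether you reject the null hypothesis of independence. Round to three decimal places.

Grand total N = 1073.
Expected counts (row total × column total / N):
  None, Low: 322×323/1073 = 96.9301
  None, Medium: 322×217/1073 = 65.1202
  None, High: 322×533/1073 = 159.9497
  Organic, Low: 468×323/1073 = 140.8798
  Organic, Medium: 468×217/1073 = 94.6468
  Organic, High: 468×533/1073 = 232.4734
  Synthetic, Low: 283×323/1073 = 85.1901
  Synthetic, Medium: 283×217/1073 = 57.2330
  Synthetic, High: 283×533/1073 = 140.5769
Contributions (O − E)²/E:
  (71 − 96.9301)²/96.9301 = 6.9366
  (32 − 65.1202)²/65.1202 = 16.8450
  (219 − 159.9497)²/159.9497 = 21.8002
  (213 − 140.8798)²/140.8798 = 36.9203
  (63 − 94.6468)²/94.6468 = 10.5817
  (192 − 232.4734)²/232.4734 = 7.0464
  (39 − 85.1901)²/85.1901 = 25.0443
  (122 − 57.2330)²/57.2330 = 73.2928
  (122 − 140.5769)²/140.5769 = 2.4549
χ² = 6.9366 + 16.8450 + 21.8002 + 36.9203 + 10.5817 + 7.0464 + 25.0443 + 73.2928 + 2.4549 = 200.922
df = (3−1)(3−1) = 4. Since 200.922 > 7.779, reject the null hypothesis of independence at α = 0.1.

200.922; reject H₀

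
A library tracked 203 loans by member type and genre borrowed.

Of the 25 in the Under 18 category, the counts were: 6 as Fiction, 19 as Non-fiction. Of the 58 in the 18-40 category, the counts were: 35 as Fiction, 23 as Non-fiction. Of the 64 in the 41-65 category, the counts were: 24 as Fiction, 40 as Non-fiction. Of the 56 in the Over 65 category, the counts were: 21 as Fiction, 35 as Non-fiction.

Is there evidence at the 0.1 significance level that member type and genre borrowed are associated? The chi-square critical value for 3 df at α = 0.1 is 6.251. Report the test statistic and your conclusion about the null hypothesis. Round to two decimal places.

12.30; reject H₀

Row totals: 25, 58, 64, 56. Column totals: 86, 117. Grand total N = 203.
Expected counts (row total × column total / N):
  Under 18, Fiction: 25×86/203 = 10.591
  Under 18, Non-fiction: 25×117/203 = 14.409
  18-40, Fiction: 58×86/203 = 24.571
  18-40, Non-fiction: 58×117/203 = 33.429
  41-65, Fiction: 64×86/203 = 27.113
  41-65, Non-fiction: 64×117/203 = 36.887
  Over 65, Fiction: 56×86/203 = 23.724
  Over 65, Non-fiction: 56×117/203 = 32.276
Contributions (O − E)²/E:
  (6 − 10.591)²/10.591 = 1.9901
  (19 − 14.409)²/14.409 = 1.4628
  (35 − 24.571)²/24.571 = 4.4265
  (23 − 33.429)²/33.429 = 3.2536
  (24 − 27.113)²/27.113 = 0.3574
  (40 − 36.887)²/36.887 = 0.2627
  (21 − 23.724)²/23.724 = 0.3128
  (35 − 32.276)²/32.276 = 0.2299
χ² = 1.9901 + 1.4628 + 4.4265 + 3.2536 + 0.3574 + 0.2627 + 0.3128 + 0.2299 = 12.30
df = (4−1)(2−1) = 3. Since 12.30 > 6.251, reject the null hypothesis of independence at α = 0.1.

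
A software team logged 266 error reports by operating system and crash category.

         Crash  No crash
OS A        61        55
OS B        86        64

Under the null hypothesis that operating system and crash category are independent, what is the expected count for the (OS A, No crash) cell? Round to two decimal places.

51.89

Row total (OS A) = 116; column total (No crash) = 119; grand total N = 266.
Expected count = (row total × column total) / N = 116 × 119 / 266 = 51.89.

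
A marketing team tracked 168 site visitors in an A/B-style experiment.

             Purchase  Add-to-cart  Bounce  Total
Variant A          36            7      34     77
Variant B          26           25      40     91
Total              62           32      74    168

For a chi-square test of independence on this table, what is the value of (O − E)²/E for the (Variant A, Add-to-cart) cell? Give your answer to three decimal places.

Row total (Variant A) = 77; column total (Add-to-cart) = 32; N = 168.
Expected count E = 77 × 32 / 168 = 14.6667.
Contribution = (O − E)²/E = (7 − 14.6667)² / 14.6667 = 4.008.

4.008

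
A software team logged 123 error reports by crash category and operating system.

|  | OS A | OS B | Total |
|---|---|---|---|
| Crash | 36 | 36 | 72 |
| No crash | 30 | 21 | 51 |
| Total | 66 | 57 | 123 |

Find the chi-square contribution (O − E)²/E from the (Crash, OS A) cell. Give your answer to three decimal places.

0.180

Row total (Crash) = 72; column total (OS A) = 66; N = 123.
Expected count E = 72 × 66 / 123 = 38.6341.
Contribution = (O − E)²/E = (36 − 38.6341)² / 38.6341 = 0.180.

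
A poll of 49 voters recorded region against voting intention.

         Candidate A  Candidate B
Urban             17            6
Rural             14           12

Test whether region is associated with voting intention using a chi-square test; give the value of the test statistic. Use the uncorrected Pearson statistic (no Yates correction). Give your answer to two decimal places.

Row totals: 23, 26. Column totals: 31, 18. Grand total N = 49.
Expected counts (row total × column total / N):
  Urban, Candidate A: 23×31/49 = 14.551
  Urban, Candidate B: 23×18/49 = 8.449
  Rural, Candidate A: 26×31/49 = 16.449
  Rural, Candidate B: 26×18/49 = 9.551
Contributions (O − E)²/E:
  (17 − 14.551)²/14.551 = 0.4122
  (6 − 8.449)²/8.449 = 0.7099
  (14 − 16.449)²/16.449 = 0.3646
  (12 − 9.551)²/9.551 = 0.6280
χ² = 0.4122 + 0.7099 + 0.3646 + 0.6280 = 2.11

2.11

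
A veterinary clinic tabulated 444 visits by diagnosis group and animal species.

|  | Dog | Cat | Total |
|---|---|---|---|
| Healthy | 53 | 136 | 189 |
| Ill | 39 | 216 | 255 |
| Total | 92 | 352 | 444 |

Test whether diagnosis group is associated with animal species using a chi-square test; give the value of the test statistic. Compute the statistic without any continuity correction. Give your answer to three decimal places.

Grand total N = 444.
Expected counts (row total × column total / N):
  Healthy, Dog: 189×92/444 = 39.1622
  Healthy, Cat: 189×352/444 = 149.8378
  Ill, Dog: 255×92/444 = 52.8378
  Ill, Cat: 255×352/444 = 202.1622
Contributions (O − E)²/E:
  (53 − 39.1622)²/39.1622 = 4.8895
  (136 − 149.8378)²/149.8378 = 1.2779
  (39 − 52.8378)²/52.8378 = 3.6240
  (216 − 202.1622)²/202.1622 = 0.9472
χ² = 4.8895 + 1.2779 + 3.6240 + 0.9472 = 10.739

10.739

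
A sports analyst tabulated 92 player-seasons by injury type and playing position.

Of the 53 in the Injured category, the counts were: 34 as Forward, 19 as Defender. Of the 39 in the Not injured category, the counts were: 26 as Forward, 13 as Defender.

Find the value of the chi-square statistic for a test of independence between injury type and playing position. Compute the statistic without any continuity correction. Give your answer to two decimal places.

Row totals: 53, 39. Column totals: 60, 32. Grand total N = 92.
Expected counts (row total × column total / N):
  Injured, Forward: 53×60/92 = 34.565
  Injured, Defender: 53×32/92 = 18.435
  Not injured, Forward: 39×60/92 = 25.435
  Not injured, Defender: 39×32/92 = 13.565
Contributions (O − E)²/E:
  (34 − 34.565)²/34.565 = 0.0092
  (19 − 18.435)²/18.435 = 0.0173
  (26 − 25.435)²/25.435 = 0.0126
  (13 − 13.565)²/13.565 = 0.0235
χ² = 0.0092 + 0.0173 + 0.0126 + 0.0235 = 0.06

0.06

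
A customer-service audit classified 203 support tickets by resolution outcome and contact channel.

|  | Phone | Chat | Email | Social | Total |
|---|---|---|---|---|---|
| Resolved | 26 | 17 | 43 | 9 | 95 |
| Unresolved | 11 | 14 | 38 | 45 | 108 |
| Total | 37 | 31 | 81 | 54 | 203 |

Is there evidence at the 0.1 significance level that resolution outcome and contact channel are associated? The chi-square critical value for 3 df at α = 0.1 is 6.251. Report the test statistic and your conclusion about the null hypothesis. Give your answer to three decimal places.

29.970; reject H₀

Grand total N = 203.
Expected counts (row total × column total / N):
  Resolved, Phone: 95×37/203 = 17.3153
  Resolved, Chat: 95×31/203 = 14.5074
  Resolved, Email: 95×81/203 = 37.9064
  Resolved, Social: 95×54/203 = 25.2709
  Unresolved, Phone: 108×37/203 = 19.6847
  Unresolved, Chat: 108×31/203 = 16.4926
  Unresolved, Email: 108×81/203 = 43.0936
  Unresolved, Social: 108×54/203 = 28.7291
Contributions (O − E)²/E:
  (26 − 17.3153)²/17.3153 = 4.3559
  (17 − 14.5074)²/14.5074 = 0.4283
  (43 − 37.9064)²/37.9064 = 0.6844
  (9 − 25.2709)²/25.2709 = 10.4762
  (11 − 19.6847)²/19.6847 = 3.8316
  (14 − 16.4926)²/16.4926 = 0.3767
  (38 − 43.0936)²/43.0936 = 0.6021
  (45 − 28.7291)²/28.7291 = 9.2151
χ² = 4.3559 + 0.4283 + 0.6844 + 10.4762 + 3.8316 + 0.3767 + 0.6021 + 9.2151 = 29.970
df = (2−1)(4−1) = 3. Since 29.970 > 6.251, reject the null hypothesis of independence at α = 0.1.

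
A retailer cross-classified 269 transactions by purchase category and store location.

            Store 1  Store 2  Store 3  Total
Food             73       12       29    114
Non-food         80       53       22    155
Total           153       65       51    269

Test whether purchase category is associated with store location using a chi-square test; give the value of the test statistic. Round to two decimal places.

Grand total N = 269.
Expected counts (row total × column total / N):
  Food, Store 1: 114×153/269 = 64.840
  Food, Store 2: 114×65/269 = 27.546
  Food, Store 3: 114×51/269 = 21.613
  Non-food, Store 1: 155×153/269 = 88.160
  Non-food, Store 2: 155×65/269 = 37.454
  Non-food, Store 3: 155×51/269 = 29.387
Contributions (O − E)²/E:
  (73 − 64.840)²/64.840 = 1.0269
  (12 − 27.546)²/27.546 = 8.7736
  (29 − 21.613)²/21.613 = 2.5248
  (80 − 88.160)²/88.160 = 0.7553
  (53 − 37.454)²/37.454 = 6.4527
  (22 − 29.387)²/29.387 = 1.8569
χ² = 1.0269 + 8.7736 + 2.5248 + 0.7553 + 6.4527 + 1.8569 = 21.39

21.39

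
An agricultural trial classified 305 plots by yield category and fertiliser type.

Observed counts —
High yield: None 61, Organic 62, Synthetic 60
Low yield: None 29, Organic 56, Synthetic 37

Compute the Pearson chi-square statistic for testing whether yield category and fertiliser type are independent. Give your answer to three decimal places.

5.142

Row totals: 183, 122. Column totals: 90, 118, 97. Grand total N = 305.
Expected counts (row total × column total / N):
  High yield, None: 183×90/305 = 54.0000
  High yield, Organic: 183×118/305 = 70.8000
  High yield, Synthetic: 183×97/305 = 58.2000
  Low yield, None: 122×90/305 = 36.0000
  Low yield, Organic: 122×118/305 = 47.2000
  Low yield, Synthetic: 122×97/305 = 38.8000
Contributions (O − E)²/E:
  (61 − 54.0000)²/54.0000 = 0.9074
  (62 − 70.8000)²/70.8000 = 1.0938
  (60 − 58.2000)²/58.2000 = 0.0557
  (29 − 36.0000)²/36.0000 = 1.3611
  (56 − 47.2000)²/47.2000 = 1.6407
  (37 − 38.8000)²/38.8000 = 0.0835
χ² = 0.9074 + 1.0938 + 0.0557 + 1.3611 + 1.6407 + 0.0835 = 5.142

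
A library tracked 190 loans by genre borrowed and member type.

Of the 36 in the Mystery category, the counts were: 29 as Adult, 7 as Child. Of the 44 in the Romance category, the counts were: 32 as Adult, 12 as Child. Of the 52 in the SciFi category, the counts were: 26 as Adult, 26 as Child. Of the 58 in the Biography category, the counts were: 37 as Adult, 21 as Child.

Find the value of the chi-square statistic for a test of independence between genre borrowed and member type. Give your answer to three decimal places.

10.194

Row totals: 36, 44, 52, 58. Column totals: 124, 66. Grand total N = 190.
Expected counts (row total × column total / N):
  Mystery, Adult: 36×124/190 = 23.4947
  Mystery, Child: 36×66/190 = 12.5053
  Romance, Adult: 44×124/190 = 28.7158
  Romance, Child: 44×66/190 = 15.2842
  SciFi, Adult: 52×124/190 = 33.9368
  SciFi, Child: 52×66/190 = 18.0632
  Biography, Adult: 58×124/190 = 37.8526
  Biography, Child: 58×66/190 = 20.1474
Contributions (O − E)²/E:
  (29 − 23.4947)²/23.4947 = 1.2900
  (7 − 12.5053)²/12.5053 = 2.4236
  (32 − 28.7158)²/28.7158 = 0.3756
  (12 − 15.2842)²/15.2842 = 0.7057
  (26 − 33.9368)²/33.9368 = 1.8562
  (26 − 18.0632)²/18.0632 = 3.4874
  (37 − 37.8526)²/37.8526 = 0.0192
  (21 − 20.1474)²/20.1474 = 0.0361
χ² = 1.2900 + 2.4236 + 0.3756 + 0.7057 + 1.8562 + 3.4874 + 0.0192 + 0.0361 = 10.194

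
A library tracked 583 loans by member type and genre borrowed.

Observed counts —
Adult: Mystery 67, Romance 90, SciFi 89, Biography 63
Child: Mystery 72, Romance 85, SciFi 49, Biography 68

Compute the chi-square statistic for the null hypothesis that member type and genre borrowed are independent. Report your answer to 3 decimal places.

10.043

Row totals: 309, 274. Column totals: 139, 175, 138, 131. Grand total N = 583.
Expected counts (row total × column total / N):
  Adult, Mystery: 309×139/583 = 73.67238
  Adult, Romance: 309×175/583 = 92.75300
  Adult, SciFi: 309×138/583 = 73.14237
  Adult, Biography: 309×131/583 = 69.43225
  Child, Mystery: 274×139/583 = 65.32762
  Child, Romance: 274×175/583 = 82.24700
  Child, SciFi: 274×138/583 = 64.85763
  Child, Biography: 274×131/583 = 61.56775
Contributions (O − E)²/E:
  (67 − 73.67238)²/73.67238 = 0.6043
  (90 − 92.75300)²/92.75300 = 0.0817
  (89 − 73.14237)²/73.14237 = 3.4380
  (63 − 69.43225)²/69.43225 = 0.5959
  (72 − 65.32762)²/65.32762 = 0.6815
  (85 − 82.24700)²/82.24700 = 0.0921
  (49 − 64.85763)²/64.85763 = 3.8772
  (68 − 61.56775)²/61.56775 = 0.6720
χ² = 0.6043 + 0.0817 + 3.4380 + 0.5959 + 0.6815 + 0.0921 + 3.8772 + 0.6720 = 10.043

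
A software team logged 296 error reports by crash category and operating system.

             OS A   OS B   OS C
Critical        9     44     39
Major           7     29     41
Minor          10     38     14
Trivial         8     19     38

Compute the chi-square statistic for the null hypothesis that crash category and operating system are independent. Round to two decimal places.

21.21

Row totals: 92, 77, 62, 65. Column totals: 34, 130, 132. Grand total N = 296.
Expected counts (row total × column total / N):
  Critical, OS A: 92×34/296 = 10.568
  Critical, OS B: 92×130/296 = 40.405
  Critical, OS C: 92×132/296 = 41.027
  Major, OS A: 77×34/296 = 8.845
  Major, OS B: 77×130/296 = 33.818
  Major, OS C: 77×132/296 = 34.338
  Minor, OS A: 62×34/296 = 7.122
  Minor, OS B: 62×130/296 = 27.230
  Minor, OS C: 62×132/296 = 27.649
  Trivial, OS A: 65×34/296 = 7.466
  Trivial, OS B: 65×130/296 = 28.547
  Trivial, OS C: 65×132/296 = 28.986
Contributions (O − E)²/E:
  (9 − 10.568)²/10.568 = 0.2326
  (44 − 40.405)²/40.405 = 0.3199
  (39 − 41.027)²/41.027 = 0.1001
  (7 − 8.845)²/8.845 = 0.3849
  (29 − 33.818)²/33.818 = 0.6864
  (41 − 34.338)²/34.338 = 1.2925
  (10 − 7.122)²/7.122 = 1.1630
  (38 − 27.230)²/27.230 = 4.2597
  (14 − 27.649)²/27.649 = 6.7379
  (8 − 7.466)²/7.466 = 0.0382
  (19 − 28.547)²/28.547 = 3.1928
  (38 − 28.986)²/28.986 = 2.8032
χ² = 0.2326 + 0.3199 + 0.1001 + 0.3849 + 0.6864 + 1.2925 + 1.1630 + 4.2597 + 6.7379 + 0.0382 + 3.1928 + 2.8032 = 21.21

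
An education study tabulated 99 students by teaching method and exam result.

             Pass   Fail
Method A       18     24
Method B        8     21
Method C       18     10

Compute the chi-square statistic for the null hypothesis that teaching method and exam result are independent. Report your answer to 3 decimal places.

Row totals: 42, 29, 28. Column totals: 44, 55. Grand total N = 99.
Expected counts (row total × column total / N):
  Method A, Pass: 42×44/99 = 18.6667
  Method A, Fail: 42×55/99 = 23.3333
  Method B, Pass: 29×44/99 = 12.8889
  Method B, Fail: 29×55/99 = 16.1111
  Method C, Pass: 28×44/99 = 12.4444
  Method C, Fail: 28×55/99 = 15.5556
Contributions (O − E)²/E:
  (18 − 18.6667)²/18.6667 = 0.0238
  (24 − 23.3333)²/23.3333 = 0.0190
  (8 − 12.8889)²/12.8889 = 1.8544
  (21 − 16.1111)²/16.1111 = 1.4835
  (18 − 12.4444)²/12.4444 = 2.4802
  (10 − 15.5556)²/15.5556 = 1.9842
χ² = 0.0238 + 0.0190 + 1.8544 + 1.4835 + 2.4802 + 1.9842 = 7.845

7.845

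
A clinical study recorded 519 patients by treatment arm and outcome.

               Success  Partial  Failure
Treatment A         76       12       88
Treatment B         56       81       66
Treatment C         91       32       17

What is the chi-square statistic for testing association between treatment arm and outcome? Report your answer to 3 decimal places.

Row totals: 176, 203, 140. Column totals: 223, 125, 171. Grand total N = 519.
Expected counts (row total × column total / N):
  Treatment A, Success: 176×223/519 = 75.6224
  Treatment A, Partial: 176×125/519 = 42.3892
  Treatment A, Failure: 176×171/519 = 57.9884
  Treatment B, Success: 203×223/519 = 87.2235
  Treatment B, Partial: 203×125/519 = 48.8921
  Treatment B, Failure: 203×171/519 = 66.8844
  Treatment C, Success: 140×223/519 = 60.1541
  Treatment C, Partial: 140×125/519 = 33.7187
  Treatment C, Failure: 140×171/519 = 46.1272
Contributions (O − E)²/E:
  (76 − 75.6224)²/75.6224 = 0.0019
  (12 − 42.3892)²/42.3892 = 21.7863
  (88 − 57.9884)²/57.9884 = 15.5324
  (56 − 87.2235)²/87.2235 = 11.1771
  (81 − 48.8921)²/48.8921 = 21.0856
  (66 − 66.8844)²/66.8844 = 0.0117
  (91 − 60.1541)²/60.1541 = 15.8172
  (32 − 33.7187)²/33.7187 = 0.0876
  (17 − 46.1272)²/46.1272 = 18.3925
χ² = 0.0019 + 21.7863 + 15.5324 + 11.1771 + 21.0856 + 0.0117 + 15.8172 + 0.0876 + 18.3925 = 103.892

103.892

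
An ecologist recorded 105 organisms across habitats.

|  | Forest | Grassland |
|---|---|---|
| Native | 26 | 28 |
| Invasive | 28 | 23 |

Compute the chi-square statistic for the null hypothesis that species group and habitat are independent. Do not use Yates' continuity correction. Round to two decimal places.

0.48

Row totals: 54, 51. Column totals: 54, 51. Grand total N = 105.
Expected counts (row total × column total / N):
  Native, Forest: 54×54/105 = 27.771
  Native, Grassland: 54×51/105 = 26.229
  Invasive, Forest: 51×54/105 = 26.229
  Invasive, Grassland: 51×51/105 = 24.771
Contributions (O − E)²/E:
  (26 − 27.771)²/27.771 = 0.1129
  (28 − 26.229)²/26.229 = 0.1196
  (28 − 26.229)²/26.229 = 0.1196
  (23 − 24.771)²/24.771 = 0.1266
χ² = 0.1129 + 0.1196 + 0.1196 + 0.1266 = 0.48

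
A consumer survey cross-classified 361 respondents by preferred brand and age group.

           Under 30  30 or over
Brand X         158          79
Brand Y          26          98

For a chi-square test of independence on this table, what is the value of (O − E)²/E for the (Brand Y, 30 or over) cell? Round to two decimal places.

22.76

Row total (Brand Y) = 124; column total (30 or over) = 177; N = 361.
Expected count E = 124 × 177 / 361 = 60.798.
Contribution = (O − E)²/E = (98 − 60.798)² / 60.798 = 22.76.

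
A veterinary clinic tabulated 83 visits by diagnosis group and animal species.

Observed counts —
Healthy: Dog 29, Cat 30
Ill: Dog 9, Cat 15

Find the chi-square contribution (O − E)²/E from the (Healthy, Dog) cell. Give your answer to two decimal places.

Row total (Healthy) = 59; column total (Dog) = 38; N = 83.
Expected count E = 59 × 38 / 83 = 27.012.
Contribution = (O − E)²/E = (29 − 27.012)² / 27.012 = 0.15.

0.15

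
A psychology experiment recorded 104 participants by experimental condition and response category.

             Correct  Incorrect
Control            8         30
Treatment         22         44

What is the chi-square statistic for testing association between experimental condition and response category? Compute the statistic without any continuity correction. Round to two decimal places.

1.77

Row totals: 38, 66. Column totals: 30, 74. Grand total N = 104.
Expected counts (row total × column total / N):
  Control, Correct: 38×30/104 = 10.962
  Control, Incorrect: 38×74/104 = 27.038
  Treatment, Correct: 66×30/104 = 19.038
  Treatment, Incorrect: 66×74/104 = 46.962
Contributions (O − E)²/E:
  (8 − 10.962)²/10.962 = 0.8004
  (30 − 27.038)²/27.038 = 0.3245
  (22 − 19.038)²/19.038 = 0.4608
  (44 − 46.962)²/46.962 = 0.1868
χ² = 0.8004 + 0.3245 + 0.4608 + 0.1868 = 1.77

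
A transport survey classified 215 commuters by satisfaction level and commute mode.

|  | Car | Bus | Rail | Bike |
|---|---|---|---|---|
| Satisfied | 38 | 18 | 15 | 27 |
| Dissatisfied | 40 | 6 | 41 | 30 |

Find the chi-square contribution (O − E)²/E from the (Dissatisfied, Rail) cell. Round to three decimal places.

Row total (Dissatisfied) = 117; column total (Rail) = 56; N = 215.
Expected count E = 117 × 56 / 215 = 30.4744.
Contribution = (O − E)²/E = (41 − 30.4744)² / 30.4744 = 3.635.

3.635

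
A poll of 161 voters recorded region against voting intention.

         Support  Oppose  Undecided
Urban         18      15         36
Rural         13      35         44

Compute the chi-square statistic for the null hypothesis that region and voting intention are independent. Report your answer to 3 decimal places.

6.452

Row totals: 69, 92. Column totals: 31, 50, 80. Grand total N = 161.
Expected counts (row total × column total / N):
  Urban, Support: 69×31/161 = 13.2857
  Urban, Oppose: 69×50/161 = 21.4286
  Urban, Undecided: 69×80/161 = 34.2857
  Rural, Support: 92×31/161 = 17.7143
  Rural, Oppose: 92×50/161 = 28.5714
  Rural, Undecided: 92×80/161 = 45.7143
Contributions (O − E)²/E:
  (18 − 13.2857)²/13.2857 = 1.6728
  (15 − 21.4286)²/21.4286 = 1.9286
  (36 − 34.2857)²/34.2857 = 0.0857
  (13 − 17.7143)²/17.7143 = 1.2546
  (35 − 28.5714)²/28.5714 = 1.4464
  (44 − 45.7143)²/45.7143 = 0.0643
χ² = 1.6728 + 1.9286 + 0.0857 + 1.2546 + 1.4464 + 0.0643 = 6.452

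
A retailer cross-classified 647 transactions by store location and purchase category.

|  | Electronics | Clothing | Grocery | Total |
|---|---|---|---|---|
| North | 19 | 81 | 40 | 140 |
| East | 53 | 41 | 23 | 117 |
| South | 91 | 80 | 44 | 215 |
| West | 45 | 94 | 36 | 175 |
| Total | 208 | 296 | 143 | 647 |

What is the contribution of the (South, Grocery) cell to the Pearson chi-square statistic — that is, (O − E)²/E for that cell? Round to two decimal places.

Row total (South) = 215; column total (Grocery) = 143; N = 647.
Expected count E = 215 × 143 / 647 = 47.519.
Contribution = (O − E)²/E = (44 − 47.519)² / 47.519 = 0.26.

0.26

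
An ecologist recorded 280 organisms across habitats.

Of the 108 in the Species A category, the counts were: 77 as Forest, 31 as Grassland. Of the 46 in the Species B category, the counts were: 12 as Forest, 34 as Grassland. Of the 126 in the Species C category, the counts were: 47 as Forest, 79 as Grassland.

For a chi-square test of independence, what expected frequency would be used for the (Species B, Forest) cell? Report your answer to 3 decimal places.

22.343

Row total (Species B) = 46; column total (Forest) = 136; grand total N = 280.
Expected count = (row total × column total) / N = 46 × 136 / 280 = 22.343.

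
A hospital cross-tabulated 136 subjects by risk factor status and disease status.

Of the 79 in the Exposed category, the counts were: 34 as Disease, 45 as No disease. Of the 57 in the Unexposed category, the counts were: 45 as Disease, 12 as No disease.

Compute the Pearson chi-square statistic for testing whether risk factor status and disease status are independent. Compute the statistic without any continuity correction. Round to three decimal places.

17.537

Row totals: 79, 57. Column totals: 79, 57. Grand total N = 136.
Expected counts (row total × column total / N):
  Exposed, Disease: 79×79/136 = 45.8897
  Exposed, No disease: 79×57/136 = 33.1103
  Unexposed, Disease: 57×79/136 = 33.1103
  Unexposed, No disease: 57×57/136 = 23.8897
Contributions (O − E)²/E:
  (34 − 45.8897)²/45.8897 = 3.0805
  (45 − 33.1103)²/33.1103 = 4.2695
  (45 − 33.1103)²/33.1103 = 4.2695
  (12 − 23.8897)²/23.8897 = 5.9174
χ² = 3.0805 + 4.2695 + 4.2695 + 5.9174 = 17.537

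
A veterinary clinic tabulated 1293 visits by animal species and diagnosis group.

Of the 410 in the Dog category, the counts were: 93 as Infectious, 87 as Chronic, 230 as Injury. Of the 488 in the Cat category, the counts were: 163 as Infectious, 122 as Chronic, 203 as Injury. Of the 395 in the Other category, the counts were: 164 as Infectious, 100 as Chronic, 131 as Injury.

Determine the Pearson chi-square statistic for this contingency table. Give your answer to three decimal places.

48.980

Row totals: 410, 488, 395. Column totals: 420, 309, 564. Grand total N = 1293.
Expected counts (row total × column total / N):
  Dog, Infectious: 410×420/1293 = 133.17865
  Dog, Chronic: 410×309/1293 = 97.98144
  Dog, Injury: 410×564/1293 = 178.83991
  Cat, Infectious: 488×420/1293 = 158.51508
  Cat, Chronic: 488×309/1293 = 116.62181
  Cat, Injury: 488×564/1293 = 212.86311
  Other, Infectious: 395×420/1293 = 128.30626
  Other, Chronic: 395×309/1293 = 94.39675
  Other, Injury: 395×564/1293 = 172.29698
Contributions (O − E)²/E:
  (93 − 133.17865)²/133.17865 = 12.1215
  (87 − 97.98144)²/97.98144 = 1.2308
  (230 − 178.83991)²/178.83991 = 14.6352
  (163 − 158.51508)²/158.51508 = 0.1269
  (122 − 116.62181)²/116.62181 = 0.2480
  (203 − 212.86311)²/212.86311 = 0.4570
  (164 − 128.30626)²/128.30626 = 9.9297
  (100 − 94.39675)²/94.39675 = 0.3326
  (131 − 172.29698)²/172.29698 = 9.8983
χ² = 12.1215 + 1.2308 + 14.6352 + 0.1269 + 0.2480 + 0.4570 + 9.9297 + 0.3326 + 9.8983 = 48.980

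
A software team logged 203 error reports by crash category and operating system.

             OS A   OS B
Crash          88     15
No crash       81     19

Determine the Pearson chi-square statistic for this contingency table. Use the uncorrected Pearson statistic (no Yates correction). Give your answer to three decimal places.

Row totals: 103, 100. Column totals: 169, 34. Grand total N = 203.
Expected counts (row total × column total / N):
  Crash, OS A: 103×169/203 = 85.7488
  Crash, OS B: 103×34/203 = 17.2512
  No crash, OS A: 100×169/203 = 83.2512
  No crash, OS B: 100×34/203 = 16.7488
Contributions (O − E)²/E:
  (88 − 85.7488)²/85.7488 = 0.0591
  (15 − 17.2512)²/17.2512 = 0.2938
  (81 − 83.2512)²/83.2512 = 0.0609
  (19 − 16.7488)²/16.7488 = 0.3026
χ² = 0.0591 + 0.2938 + 0.0609 + 0.3026 = 0.716

0.716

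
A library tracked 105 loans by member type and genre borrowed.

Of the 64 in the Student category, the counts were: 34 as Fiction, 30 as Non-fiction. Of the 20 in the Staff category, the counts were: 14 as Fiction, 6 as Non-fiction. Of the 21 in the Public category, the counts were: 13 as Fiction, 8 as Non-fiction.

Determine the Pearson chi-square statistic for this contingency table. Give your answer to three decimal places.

1.939

Row totals: 64, 20, 21. Column totals: 61, 44. Grand total N = 105.
Expected counts (row total × column total / N):
  Student, Fiction: 64×61/105 = 37.1810
  Student, Non-fiction: 64×44/105 = 26.8190
  Staff, Fiction: 20×61/105 = 11.6190
  Staff, Non-fiction: 20×44/105 = 8.3810
  Public, Fiction: 21×61/105 = 12.2000
  Public, Non-fiction: 21×44/105 = 8.8000
Contributions (O − E)²/E:
  (34 − 37.1810)²/37.1810 = 0.2721
  (30 − 26.8190)²/26.8190 = 0.3773
  (14 − 11.6190)²/11.6190 = 0.4879
  (6 − 8.3810)²/8.3810 = 0.6764
  (13 − 12.2000)²/12.2000 = 0.0525
  (8 − 8.8000)²/8.8000 = 0.0727
χ² = 0.2721 + 0.3773 + 0.4879 + 0.6764 + 0.0525 + 0.0727 = 1.939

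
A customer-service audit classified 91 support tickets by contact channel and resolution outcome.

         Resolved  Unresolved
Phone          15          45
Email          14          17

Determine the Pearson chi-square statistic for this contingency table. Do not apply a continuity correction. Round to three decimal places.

Row totals: 60, 31. Column totals: 29, 62. Grand total N = 91.
Expected counts (row total × column total / N):
  Phone, Resolved: 60×29/91 = 19.12088
  Phone, Unresolved: 60×62/91 = 40.87912
  Email, Resolved: 31×29/91 = 9.87912
  Email, Unresolved: 31×62/91 = 21.12088
Contributions (O − E)²/E:
  (15 − 19.12088)²/19.12088 = 0.8881
  (45 − 40.87912)²/40.87912 = 0.4154
  (14 − 9.87912)²/9.87912 = 1.7189
  (17 − 21.12088)²/21.12088 = 0.8040
χ² = 0.8881 + 0.4154 + 1.7189 + 0.8040 = 3.826

3.826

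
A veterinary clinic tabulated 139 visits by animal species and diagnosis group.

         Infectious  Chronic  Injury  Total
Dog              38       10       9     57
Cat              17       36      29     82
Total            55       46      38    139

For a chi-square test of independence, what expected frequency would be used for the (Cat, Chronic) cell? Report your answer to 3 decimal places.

27.137

Row total (Cat) = 82; column total (Chronic) = 46; grand total N = 139.
Expected count = (row total × column total) / N = 82 × 46 / 139 = 27.137.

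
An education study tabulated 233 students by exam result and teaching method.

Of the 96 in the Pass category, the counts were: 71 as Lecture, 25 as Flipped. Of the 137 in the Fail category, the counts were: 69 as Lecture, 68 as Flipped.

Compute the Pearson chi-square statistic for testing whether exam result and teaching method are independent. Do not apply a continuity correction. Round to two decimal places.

13.10

Row totals: 96, 137. Column totals: 140, 93. Grand total N = 233.
Expected counts (row total × column total / N):
  Pass, Lecture: 96×140/233 = 57.682
  Pass, Flipped: 96×93/233 = 38.318
  Fail, Lecture: 137×140/233 = 82.318
  Fail, Flipped: 137×93/233 = 54.682
Contributions (O − E)²/E:
  (71 − 57.682)²/57.682 = 3.0749
  (25 − 38.318)²/38.318 = 4.6289
  (69 − 82.318)²/82.318 = 2.1547
  (68 − 54.682)²/54.682 = 3.2436
χ² = 3.0749 + 4.6289 + 2.1547 + 3.2436 = 13.10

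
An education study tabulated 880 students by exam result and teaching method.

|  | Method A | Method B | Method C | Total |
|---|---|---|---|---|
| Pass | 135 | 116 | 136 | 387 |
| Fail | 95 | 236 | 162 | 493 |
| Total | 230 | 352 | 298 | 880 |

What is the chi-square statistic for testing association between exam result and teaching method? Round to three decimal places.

Grand total N = 880.
Expected counts (row total × column total / N):
  Pass, Method A: 387×230/880 = 101.1477
  Pass, Method B: 387×352/880 = 154.8000
  Pass, Method C: 387×298/880 = 131.0523
  Fail, Method A: 493×230/880 = 128.8523
  Fail, Method B: 493×352/880 = 197.2000
  Fail, Method C: 493×298/880 = 166.9477
Contributions (O − E)²/E:
  (135 − 101.1477)²/101.1477 = 11.3298
  (116 − 154.8000)²/154.8000 = 9.7251
  (136 − 131.0523)²/131.0523 = 0.1868
  (95 − 128.8523)²/128.8523 = 8.8937
  (236 − 197.2000)²/197.2000 = 7.6341
  (162 − 166.9477)²/166.9477 = 0.1466
χ² = 11.3298 + 9.7251 + 0.1868 + 8.8937 + 7.6341 + 0.1466 = 37.916

37.916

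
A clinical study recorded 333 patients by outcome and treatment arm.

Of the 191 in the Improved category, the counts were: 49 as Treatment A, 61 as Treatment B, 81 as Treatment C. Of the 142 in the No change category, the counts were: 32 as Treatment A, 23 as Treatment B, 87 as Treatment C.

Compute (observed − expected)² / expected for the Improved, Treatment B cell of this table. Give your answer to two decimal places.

Row total (Improved) = 191; column total (Treatment B) = 84; N = 333.
Expected count E = 191 × 84 / 333 = 48.180.
Contribution = (O − E)²/E = (61 − 48.180)² / 48.180 = 3.41.

3.41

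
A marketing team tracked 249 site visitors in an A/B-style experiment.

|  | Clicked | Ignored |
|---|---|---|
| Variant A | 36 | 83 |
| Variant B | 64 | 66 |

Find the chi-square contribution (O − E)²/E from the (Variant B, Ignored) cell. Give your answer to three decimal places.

1.787

Row total (Variant B) = 130; column total (Ignored) = 149; N = 249.
Expected count E = 130 × 149 / 249 = 77.7912.
Contribution = (O − E)²/E = (66 − 77.7912)² / 77.7912 = 1.787.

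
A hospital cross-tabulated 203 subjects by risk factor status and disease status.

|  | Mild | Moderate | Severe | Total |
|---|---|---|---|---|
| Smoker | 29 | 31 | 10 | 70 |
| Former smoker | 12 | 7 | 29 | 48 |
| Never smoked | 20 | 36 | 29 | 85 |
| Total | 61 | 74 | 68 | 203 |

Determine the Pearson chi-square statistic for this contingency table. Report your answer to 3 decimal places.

Grand total N = 203.
Expected counts (row total × column total / N):
  Smoker, Mild: 70×61/203 = 21.0345
  Smoker, Moderate: 70×74/203 = 25.5172
  Smoker, Severe: 70×68/203 = 23.4483
  Former smoker, Mild: 48×61/203 = 14.4236
  Former smoker, Moderate: 48×74/203 = 17.4975
  Former smoker, Severe: 48×68/203 = 16.0788
  Never smoked, Mild: 85×61/203 = 25.5419
  Never smoked, Moderate: 85×74/203 = 30.9852
  Never smoked, Severe: 85×68/203 = 28.4729
Contributions (O − E)²/E:
  (29 − 21.0345)²/21.0345 = 3.0164
  (31 − 25.5172)²/25.5172 = 1.1781
  (10 − 23.4483)²/23.4483 = 7.7130
  (12 − 14.4236)²/14.4236 = 0.4072
  (7 − 17.4975)²/17.4975 = 6.2979
  (29 − 16.0788)²/16.0788 = 10.3837
  (20 − 25.5419)²/25.5419 = 1.2024
  (36 − 30.9852)²/30.9852 = 0.8116
  (29 − 28.4729)²/28.4729 = 0.0098
χ² = 3.0164 + 1.1781 + 7.7130 + 0.4072 + 6.2979 + 10.3837 + 1.2024 + 0.8116 + 0.0098 = 31.020

31.020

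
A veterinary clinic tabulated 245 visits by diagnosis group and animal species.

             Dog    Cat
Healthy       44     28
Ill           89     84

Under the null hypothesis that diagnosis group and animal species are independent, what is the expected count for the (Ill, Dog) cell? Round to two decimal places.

93.91

Row total (Ill) = 173; column total (Dog) = 133; grand total N = 245.
Expected count = (row total × column total) / N = 173 × 133 / 245 = 93.91.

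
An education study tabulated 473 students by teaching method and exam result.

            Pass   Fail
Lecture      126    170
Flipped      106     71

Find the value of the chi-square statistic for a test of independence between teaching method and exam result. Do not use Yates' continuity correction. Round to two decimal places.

13.30

Row totals: 296, 177. Column totals: 232, 241. Grand total N = 473.
Expected counts (row total × column total / N):
  Lecture, Pass: 296×232/473 = 145.184
  Lecture, Fail: 296×241/473 = 150.816
  Flipped, Pass: 177×232/473 = 86.816
  Flipped, Fail: 177×241/473 = 90.184
Contributions (O − E)²/E:
  (126 − 145.184)²/145.184 = 2.5349
  (170 − 150.816)²/150.816 = 2.4402
  (106 − 86.816)²/86.816 = 4.2391
  (71 − 90.184)²/90.184 = 4.0808
χ² = 2.5349 + 2.4402 + 4.2391 + 4.0808 = 13.30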